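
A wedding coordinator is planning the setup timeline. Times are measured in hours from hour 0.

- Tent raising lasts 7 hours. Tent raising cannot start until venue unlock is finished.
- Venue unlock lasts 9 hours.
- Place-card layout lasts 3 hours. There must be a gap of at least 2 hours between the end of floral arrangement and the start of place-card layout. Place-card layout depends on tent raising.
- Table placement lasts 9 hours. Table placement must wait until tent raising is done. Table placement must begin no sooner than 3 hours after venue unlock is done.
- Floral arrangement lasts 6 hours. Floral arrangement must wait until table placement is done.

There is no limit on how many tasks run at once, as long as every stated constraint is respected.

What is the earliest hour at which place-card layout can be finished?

Nothing blocks venue unlock, so it runs from hour 0 to hour 9.
Tent raising waits on venue unlock (finishes hour 9), so it starts at hour 9 and finishes at 9 + 7 = hour 16.
Table placement has to wait for tent raising (finishes hour 16); venue unlock (finishes hour 9, plus 3-hour gap → hour 12). The latest of these is hour 16, so table placement runs hour 16 to 16 + 9 = hour 25.
After table placement (finishes hour 25), floral arrangement can start at hour 25 and finishes at hour 31.
Place-card layout needs all of floral arrangement (finishes hour 31, plus 2-hour gap → hour 33); tent raising (finishes hour 16). That puts its earliest start at hour 33; it finishes at 33 + 3 = hour 36.

36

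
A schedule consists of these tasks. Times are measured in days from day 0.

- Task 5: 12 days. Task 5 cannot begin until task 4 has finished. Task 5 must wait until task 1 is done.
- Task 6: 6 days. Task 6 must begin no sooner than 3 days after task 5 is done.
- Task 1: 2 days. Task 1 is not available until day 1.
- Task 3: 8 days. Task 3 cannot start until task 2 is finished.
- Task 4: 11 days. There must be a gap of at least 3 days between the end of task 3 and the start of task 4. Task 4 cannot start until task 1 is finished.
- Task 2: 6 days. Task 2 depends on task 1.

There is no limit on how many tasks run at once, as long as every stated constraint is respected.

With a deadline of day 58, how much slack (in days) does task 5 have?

Task 1 cannot begin until its own release at day 1. It runs from day 1 to 1 + 2 = day 3.
Task 2 waits on task 1 (finishes day 3), so it starts at day 3 and finishes at 3 + 6 = day 9.
Task 3 cannot begin until task 2 (finishes day 9). It runs from day 9 to 9 + 8 = day 17.
Task 4 has to wait for task 3 (finishes day 17, plus 3-day gap → day 20); task 1 (finishes day 3). The latest of these is day 20, so task 4 runs day 20 to 20 + 11 = day 31.
Task 5 cannot start until task 4 (finishes day 31); task 1 (finishes day 3). The controlling bound is day 31, so task 5 finishes at 31 + 12 = day 43.

Working backward from the deadline:
Nothing follows task 6; the deadline of day 58 is its only limit. It must start by 58 − 6 = day 52.
Task 5 feeds into task 6 (must start by day 52, minus 3-day gap → day 49); so task 5 must finish by day 49 and therefore start by day 37.
So task 5 can start as early as day 31 and as late as day 37, giving 37 − 31 = 6 days of slack.

6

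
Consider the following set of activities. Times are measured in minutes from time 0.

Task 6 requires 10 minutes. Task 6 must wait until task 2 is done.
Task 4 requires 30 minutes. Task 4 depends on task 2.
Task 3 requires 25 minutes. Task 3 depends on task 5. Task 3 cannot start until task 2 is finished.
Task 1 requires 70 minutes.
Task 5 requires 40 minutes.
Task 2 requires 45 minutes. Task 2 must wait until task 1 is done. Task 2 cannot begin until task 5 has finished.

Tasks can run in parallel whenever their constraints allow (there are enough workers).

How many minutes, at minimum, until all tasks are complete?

145

Task 5 can start immediately at minute 0; it finishes at minute 40.
Task 1 has no prerequisites, so it starts at minute 0 and finishes at minute 70.
Task 2 cannot start until task 1 (finishes minute 70); task 5 (finishes minute 40). The controlling bound is minute 70, so task 2 finishes at 70 + 45 = minute 115.
Task 6 waits on task 2 (finishes minute 115), so it starts at minute 115 and finishes at 115 + 10 = minute 125.
Task 4 waits on task 2 (finishes minute 115), so it starts at minute 115 and finishes at 115 + 30 = minute 145.
Task 3 has to wait for task 5 (finishes minute 40); task 2 (finishes minute 115). The latest of these is minute 115, so task 3 runs minute 115 to 115 + 25 = minute 140.
All tasks are finished once the last one completes. Finish times: Task 1 at 70, Task 2 at 115, Task 3 at 140, Task 4 at 145, Task 5 at 40, Task 6 at 125. The latest is minute 145.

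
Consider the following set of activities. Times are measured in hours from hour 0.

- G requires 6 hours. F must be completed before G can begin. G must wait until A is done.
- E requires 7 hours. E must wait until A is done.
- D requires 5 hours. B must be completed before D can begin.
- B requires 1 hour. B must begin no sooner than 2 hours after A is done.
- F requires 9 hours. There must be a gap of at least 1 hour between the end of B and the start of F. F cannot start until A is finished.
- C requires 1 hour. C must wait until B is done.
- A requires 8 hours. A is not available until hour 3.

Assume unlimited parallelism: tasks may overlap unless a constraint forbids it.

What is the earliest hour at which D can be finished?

19

A waits on its own release at hour 3, so it starts at hour 3 and finishes at 3 + 8 = hour 11.
After A (finishes hour 11, plus 2-hour gap → hour 13), B can start at hour 13 and finishes at hour 14.
D cannot begin until B (finishes hour 14). It runs from hour 14 to 14 + 5 = hour 19.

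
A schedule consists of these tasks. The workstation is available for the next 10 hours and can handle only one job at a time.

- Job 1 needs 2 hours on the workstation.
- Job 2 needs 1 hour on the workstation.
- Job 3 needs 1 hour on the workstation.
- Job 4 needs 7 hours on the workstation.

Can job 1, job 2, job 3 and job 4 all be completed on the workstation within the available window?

No

Running back to back, the jobs need 2 + 1 + 1 + 7 = 11 hours on the workstation.
Since 11 > 10, they cannot all fit.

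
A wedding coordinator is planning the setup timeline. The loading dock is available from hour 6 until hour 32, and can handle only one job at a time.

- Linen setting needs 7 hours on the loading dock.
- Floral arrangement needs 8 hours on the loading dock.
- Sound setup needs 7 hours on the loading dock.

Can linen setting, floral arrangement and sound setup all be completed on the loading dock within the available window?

The loading dock window is 32 − 6 = 26 hours.
Running back to back, the jobs need 7 + 8 + 7 = 22 hours on the loading dock.
Since 22 ≤ 26, they fit within the window.

Yes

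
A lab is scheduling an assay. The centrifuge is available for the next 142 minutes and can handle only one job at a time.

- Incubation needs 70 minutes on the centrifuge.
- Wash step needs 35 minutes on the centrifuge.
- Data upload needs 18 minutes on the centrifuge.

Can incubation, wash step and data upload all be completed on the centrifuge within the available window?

Yes

Running back to back, the jobs need 70 + 35 + 18 = 123 minutes on the centrifuge.
Since 123 ≤ 142, they fit within the window.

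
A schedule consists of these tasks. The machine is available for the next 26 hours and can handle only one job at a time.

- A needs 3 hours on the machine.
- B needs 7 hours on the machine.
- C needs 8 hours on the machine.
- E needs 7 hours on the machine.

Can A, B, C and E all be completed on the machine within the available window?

Running back to back, the jobs need 3 + 7 + 8 + 7 = 25 hours on the machine.
Since 25 ≤ 26, they fit within the window.

Yes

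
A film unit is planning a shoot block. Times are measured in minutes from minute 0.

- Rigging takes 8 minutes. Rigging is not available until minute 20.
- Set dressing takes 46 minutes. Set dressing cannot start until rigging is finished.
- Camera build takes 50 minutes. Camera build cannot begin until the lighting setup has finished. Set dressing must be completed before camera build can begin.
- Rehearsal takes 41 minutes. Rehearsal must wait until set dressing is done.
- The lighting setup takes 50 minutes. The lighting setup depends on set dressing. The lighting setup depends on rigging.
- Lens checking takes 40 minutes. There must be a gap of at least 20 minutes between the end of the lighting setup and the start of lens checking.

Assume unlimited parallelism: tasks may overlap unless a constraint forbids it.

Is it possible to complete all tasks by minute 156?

No

Rigging waits on its own release at minute 20, so it starts at minute 20 and finishes at 20 + 8 = minute 28.
Set dressing cannot begin until rigging (finishes minute 28). It runs from minute 28 to 28 + 46 = minute 74.
After set dressing (finishes minute 74), rehearsal can start at minute 74 and finishes at minute 115.
The lighting setup has to wait for set dressing (finishes minute 74); rigging (finishes minute 28). The latest of these is minute 74, so the lighting setup runs minute 74 to 74 + 50 = minute 124.
Lens checking waits on the lighting setup (finishes minute 124, plus 20-minute gap → minute 144), so it starts at minute 144 and finishes at 144 + 40 = minute 184.
Camera build needs all of the lighting setup (finishes minute 124); set dressing (finishes minute 74). That puts its earliest start at minute 124; it finishes at 124 + 50 = minute 174.
The earliest everything can be done is minute 184, which is after the deadline of 156, so it is not possible.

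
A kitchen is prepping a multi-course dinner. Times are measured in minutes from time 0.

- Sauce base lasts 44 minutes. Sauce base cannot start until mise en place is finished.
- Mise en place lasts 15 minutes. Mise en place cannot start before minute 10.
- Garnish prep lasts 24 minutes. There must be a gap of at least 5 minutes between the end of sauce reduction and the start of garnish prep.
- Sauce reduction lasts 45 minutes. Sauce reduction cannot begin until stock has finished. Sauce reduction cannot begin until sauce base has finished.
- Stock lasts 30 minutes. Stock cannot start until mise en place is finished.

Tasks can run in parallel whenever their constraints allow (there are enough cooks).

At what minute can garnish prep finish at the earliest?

143

Mise en place cannot begin until its own release at minute 10. It runs from minute 10 to 10 + 15 = minute 25.
After mise en place (finishes minute 25), sauce base can start at minute 25 and finishes at minute 69.
Stock waits on mise en place (finishes minute 25), so it starts at minute 25 and finishes at 25 + 30 = minute 55.
Sauce reduction needs all of stock (finishes minute 55); sauce base (finishes minute 69). That puts its earliest start at minute 69; it finishes at 69 + 45 = minute 114.
Garnish prep waits on sauce reduction (finishes minute 114, plus 5-minute gap → minute 119), so it starts at minute 119 and finishes at 119 + 24 = minute 143.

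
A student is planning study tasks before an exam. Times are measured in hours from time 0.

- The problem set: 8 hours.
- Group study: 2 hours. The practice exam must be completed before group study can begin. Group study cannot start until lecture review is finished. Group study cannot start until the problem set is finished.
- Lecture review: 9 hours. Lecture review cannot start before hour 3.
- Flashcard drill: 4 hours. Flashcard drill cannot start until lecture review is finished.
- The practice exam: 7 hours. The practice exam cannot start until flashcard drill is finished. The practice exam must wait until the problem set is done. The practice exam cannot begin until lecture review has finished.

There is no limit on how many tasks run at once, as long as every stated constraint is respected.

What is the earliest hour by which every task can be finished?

25

The problem set has no prerequisites, so it starts at hour 0 and finishes at hour 8.
Lecture review cannot begin until its own release at hour 3. It runs from hour 3 to 3 + 9 = hour 12.
Flashcard drill cannot begin until lecture review (finishes hour 12). It runs from hour 12 to 12 + 4 = hour 16.
The practice exam has to wait for flashcard drill (finishes hour 16); the problem set (finishes hour 8); lecture review (finishes hour 12). The latest of these is hour 16, so the practice exam runs hour 16 to 16 + 7 = hour 23.
For group study: the practice exam (finishes hour 23); lecture review (finishes hour 12); the problem set (finishes hour 8). Taking the maximum gives a start of hour 23, and it finishes at 23 + 2 = hour 25.
All tasks are finished once the last one completes. Finish times: Lecture review at 12, The problem set at 8, Flashcard drill at 16, The practice exam at 23, Group study at 25. The latest is hour 25.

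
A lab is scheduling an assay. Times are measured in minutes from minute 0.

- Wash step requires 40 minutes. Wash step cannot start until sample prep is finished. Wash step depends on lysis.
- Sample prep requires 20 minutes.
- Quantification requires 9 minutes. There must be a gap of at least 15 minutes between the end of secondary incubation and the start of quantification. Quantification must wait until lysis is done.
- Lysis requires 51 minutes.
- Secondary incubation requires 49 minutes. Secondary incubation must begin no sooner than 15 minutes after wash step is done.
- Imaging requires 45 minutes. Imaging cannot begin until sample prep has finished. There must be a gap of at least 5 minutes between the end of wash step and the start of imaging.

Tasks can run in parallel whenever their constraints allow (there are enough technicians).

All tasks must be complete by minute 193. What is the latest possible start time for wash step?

Quantification must finish by minute 193; it takes 9 minutes, so it must start by 193 − 9 = minute 184.
Secondary incubation has to be done before quantification (must start by minute 184, minus 15-minute gap → minute 169). That means finishing by minute 169, i.e. starting by 169 − 49 = minute 120.
To finish by minute 193, imaging (duration 45) must start no later than minute 148.
Wash step must finish in time for secondary incubation (must start by minute 120, minus 15-minute gap → minute 105); imaging (must start by minute 148, minus 5-minute gap → minute 143). The tightest is minute 105, so wash step must start by 105 − 40 = minute 65.

65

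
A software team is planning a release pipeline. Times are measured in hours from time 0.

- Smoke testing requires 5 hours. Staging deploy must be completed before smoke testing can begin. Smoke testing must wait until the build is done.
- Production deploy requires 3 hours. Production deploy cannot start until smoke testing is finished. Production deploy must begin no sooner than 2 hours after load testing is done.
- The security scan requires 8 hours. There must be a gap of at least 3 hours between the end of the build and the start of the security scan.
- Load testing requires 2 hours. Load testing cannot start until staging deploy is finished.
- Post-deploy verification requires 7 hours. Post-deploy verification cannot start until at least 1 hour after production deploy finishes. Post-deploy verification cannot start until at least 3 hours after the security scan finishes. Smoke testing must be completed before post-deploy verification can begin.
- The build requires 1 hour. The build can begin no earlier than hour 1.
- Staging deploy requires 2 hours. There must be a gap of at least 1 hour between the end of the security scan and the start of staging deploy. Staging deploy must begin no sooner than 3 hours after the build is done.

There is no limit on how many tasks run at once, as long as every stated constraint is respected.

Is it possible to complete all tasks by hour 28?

No

The build waits on its own release at hour 1, so it starts at hour 1 and finishes at 1 + 1 = hour 2.
The security scan waits on the build (finishes hour 2, plus 3-hour gap → hour 5), so it starts at hour 5 and finishes at 5 + 8 = hour 13.
Staging deploy needs all of the security scan (finishes hour 13, plus 1-hour gap → hour 14); the build (finishes hour 2, plus 3-hour gap → hour 5). That puts its earliest start at hour 14; it finishes at 14 + 2 = hour 16.
After staging deploy (finishes hour 16), load testing can start at hour 16 and finishes at hour 18.
Smoke testing cannot start until staging deploy (finishes hour 16); the build (finishes hour 2). The controlling bound is hour 16, so smoke testing finishes at 16 + 5 = hour 21.
Production deploy cannot start until smoke testing (finishes hour 21); load testing (finishes hour 18, plus 2-hour gap → hour 20). The controlling bound is hour 21, so production deploy finishes at 21 + 3 = hour 24.
Post-deploy verification needs all of production deploy (finishes hour 24, plus 1-hour gap → hour 25); the security scan (finishes hour 13, plus 3-hour gap → hour 16); smoke testing (finishes hour 21). That puts its earliest start at hour 25; it finishes at 25 + 7 = hour 32.
The earliest everything can be done is hour 32, which is after the deadline of 28, so it is not possible.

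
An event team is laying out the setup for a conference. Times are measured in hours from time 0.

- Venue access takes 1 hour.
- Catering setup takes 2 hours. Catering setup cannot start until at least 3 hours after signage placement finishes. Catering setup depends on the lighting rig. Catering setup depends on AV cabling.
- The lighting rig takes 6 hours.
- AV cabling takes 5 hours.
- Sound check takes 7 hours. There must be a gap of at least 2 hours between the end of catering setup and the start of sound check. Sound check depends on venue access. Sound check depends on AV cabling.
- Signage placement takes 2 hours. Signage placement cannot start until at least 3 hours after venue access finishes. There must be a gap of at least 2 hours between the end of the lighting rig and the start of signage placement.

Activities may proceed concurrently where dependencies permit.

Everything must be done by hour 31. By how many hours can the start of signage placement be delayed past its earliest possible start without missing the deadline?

7

The lighting rig can start immediately at hour 0; it finishes at hour 6.
Nothing blocks venue access, so it runs from hour 0 to hour 1.
Signage placement needs all of venue access (finishes hour 1, plus 3-hour gap → hour 4); the lighting rig (finishes hour 6, plus 2-hour gap → hour 8). That puts its earliest start at hour 8; it finishes at 8 + 2 = hour 10.

Working backward from the deadline:
Sound check must finish by hour 31; it takes 7 hours, so it must start by 31 − 7 = hour 24.
Catering setup feeds into sound check (must start by hour 24, minus 2-hour gap → hour 22); so catering setup must finish by hour 22 and therefore start by hour 20.
Signage placement must finish before catering setup (must start by hour 20, minus 3-hour gap → hour 17). With a 2-hour duration, signage placement must start by 17 − 2 = hour 15.
So signage placement can start as early as hour 8 and as late as hour 15, giving 15 − 8 = 7 hours of slack.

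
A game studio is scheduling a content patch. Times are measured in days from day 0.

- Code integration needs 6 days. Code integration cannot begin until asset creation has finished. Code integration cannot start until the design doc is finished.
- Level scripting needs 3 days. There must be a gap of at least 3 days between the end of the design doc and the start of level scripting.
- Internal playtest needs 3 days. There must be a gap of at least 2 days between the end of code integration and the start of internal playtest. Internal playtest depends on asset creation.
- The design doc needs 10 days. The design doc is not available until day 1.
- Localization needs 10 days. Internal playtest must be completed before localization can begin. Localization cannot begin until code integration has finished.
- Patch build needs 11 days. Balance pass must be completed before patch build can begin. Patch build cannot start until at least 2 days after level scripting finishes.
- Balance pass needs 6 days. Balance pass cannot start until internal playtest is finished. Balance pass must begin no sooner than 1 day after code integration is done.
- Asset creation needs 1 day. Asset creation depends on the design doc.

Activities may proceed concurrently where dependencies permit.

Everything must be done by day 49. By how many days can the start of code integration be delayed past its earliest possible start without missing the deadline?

After its own release at day 1, the design doc can start at day 1 and finishes at day 11.
Asset creation cannot begin until the design doc (finishes day 11). It runs from day 11 to 11 + 1 = day 12.
Code integration has to wait for asset creation (finishes day 12); the design doc (finishes day 11). The latest of these is day 12, so code integration runs day 12 to 12 + 6 = day 18.

Working backward from the deadline:
To finish by day 49, patch build (duration 11) must start no later than day 38.
Balance pass has to be done before patch build (must start by day 38). That means finishing by day 38, i.e. starting by 38 − 6 = day 32.
Nothing follows localization; the deadline of day 49 is its only limit. It must start by 49 − 10 = day 39.
Internal playtest has several dependents: balance pass (must start by day 32); localization (must start by day 39). The earliest of those limits is day 32, so internal playtest must start by 32 − 3 = day 29.
Code integration feeds internal playtest (must start by day 29, minus 2-day gap → day 27); balance pass (must start by day 32, minus 1-day gap → day 31); localization (must start by day 39). Taking the minimum, code integration must finish by day 27 and start by 27 − 6 = day 21.
So code integration can start as early as day 12 and as late as day 21, giving 21 − 12 = 9 days of slack.

9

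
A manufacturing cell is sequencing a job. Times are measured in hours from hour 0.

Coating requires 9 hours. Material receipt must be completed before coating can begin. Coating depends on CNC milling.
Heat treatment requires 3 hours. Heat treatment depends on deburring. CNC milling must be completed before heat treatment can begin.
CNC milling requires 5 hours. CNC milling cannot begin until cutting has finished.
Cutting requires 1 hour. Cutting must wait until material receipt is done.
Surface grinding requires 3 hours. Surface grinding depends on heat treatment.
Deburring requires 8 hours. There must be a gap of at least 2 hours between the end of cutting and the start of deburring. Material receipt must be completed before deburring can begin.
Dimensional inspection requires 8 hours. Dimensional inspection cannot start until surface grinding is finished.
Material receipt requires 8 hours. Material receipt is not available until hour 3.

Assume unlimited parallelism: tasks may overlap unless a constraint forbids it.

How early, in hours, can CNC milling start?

12

Material receipt cannot begin until its own release at hour 3. It runs from hour 3 to 3 + 8 = hour 11.
Cutting waits on material receipt (finishes hour 11), so it starts at hour 11 and finishes at 11 + 1 = hour 12.
CNC milling waits on cutting (finishes hour 12), so the earliest it can start is hour 12.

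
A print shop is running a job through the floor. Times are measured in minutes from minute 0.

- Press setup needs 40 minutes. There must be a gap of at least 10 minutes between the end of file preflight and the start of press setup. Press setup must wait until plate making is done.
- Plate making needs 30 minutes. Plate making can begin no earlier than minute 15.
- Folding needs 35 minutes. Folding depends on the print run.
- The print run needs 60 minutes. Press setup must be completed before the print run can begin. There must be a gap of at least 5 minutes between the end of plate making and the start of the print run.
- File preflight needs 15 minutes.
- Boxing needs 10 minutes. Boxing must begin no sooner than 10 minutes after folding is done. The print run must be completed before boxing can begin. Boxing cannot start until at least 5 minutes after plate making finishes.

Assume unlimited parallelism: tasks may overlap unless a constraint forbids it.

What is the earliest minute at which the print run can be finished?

145

Plate making waits on its own release at minute 15, so it starts at minute 15 and finishes at 15 + 30 = minute 45.
File preflight has no prerequisites, so it starts at minute 0 and finishes at minute 15.
For press setup: file preflight (finishes minute 15, plus 10-minute gap → minute 25); plate making (finishes minute 45). Taking the maximum gives a start of minute 45, and it finishes at 45 + 40 = minute 85.
The print run cannot start until press setup (finishes minute 85); plate making (finishes minute 45, plus 5-minute gap → minute 50). The controlling bound is minute 85, so the print run finishes at 85 + 60 = minute 145.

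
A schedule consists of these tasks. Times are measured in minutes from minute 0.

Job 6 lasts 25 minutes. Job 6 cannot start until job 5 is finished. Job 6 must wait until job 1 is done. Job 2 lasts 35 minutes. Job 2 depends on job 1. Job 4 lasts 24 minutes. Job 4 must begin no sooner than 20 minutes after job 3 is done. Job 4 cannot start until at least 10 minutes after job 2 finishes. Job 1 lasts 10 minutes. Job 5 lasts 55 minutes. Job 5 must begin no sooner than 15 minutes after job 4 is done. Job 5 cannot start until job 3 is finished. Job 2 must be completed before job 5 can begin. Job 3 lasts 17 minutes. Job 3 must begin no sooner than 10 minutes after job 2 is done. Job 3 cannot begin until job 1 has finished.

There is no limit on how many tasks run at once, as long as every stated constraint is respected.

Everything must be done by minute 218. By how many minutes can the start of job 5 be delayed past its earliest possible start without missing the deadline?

7

Nothing blocks job 1, so it runs from minute 0 to minute 10.
Job 2 cannot begin until job 1 (finishes minute 10). It runs from minute 10 to 10 + 35 = minute 45.
Job 3 has to wait for job 2 (finishes minute 45, plus 10-minute gap → minute 55); job 1 (finishes minute 10). The latest of these is minute 55, so job 3 runs minute 55 to 55 + 17 = minute 72.
Job 4 needs all of job 3 (finishes minute 72, plus 20-minute gap → minute 92); job 2 (finishes minute 45, plus 10-minute gap → minute 55). That puts its earliest start at minute 92; it finishes at 92 + 24 = minute 116.
For job 5: job 4 (finishes minute 116, plus 15-minute gap → minute 131); job 3 (finishes minute 72); job 2 (finishes minute 45). Taking the maximum gives a start of minute 131, and it finishes at 131 + 55 = minute 186.

Working backward from the deadline:
Nothing follows job 6; the deadline of minute 218 is its only limit. It must start by 218 − 25 = minute 193.
Job 5 has to be done before job 6 (must start by minute 193). That means finishing by minute 193, i.e. starting by 193 − 55 = minute 138.
So job 5 can start as early as minute 131 and as late as minute 138, giving 138 − 131 = 7 minutes of slack.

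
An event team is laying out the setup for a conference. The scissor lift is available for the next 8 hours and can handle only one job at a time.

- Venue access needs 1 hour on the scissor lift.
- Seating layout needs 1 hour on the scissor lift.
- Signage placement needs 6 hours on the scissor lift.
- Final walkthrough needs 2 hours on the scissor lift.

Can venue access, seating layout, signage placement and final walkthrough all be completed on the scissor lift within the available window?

No

Running back to back, the jobs need 1 + 1 + 6 + 2 = 10 hours on the scissor lift.
Since 10 > 8, they cannot all fit.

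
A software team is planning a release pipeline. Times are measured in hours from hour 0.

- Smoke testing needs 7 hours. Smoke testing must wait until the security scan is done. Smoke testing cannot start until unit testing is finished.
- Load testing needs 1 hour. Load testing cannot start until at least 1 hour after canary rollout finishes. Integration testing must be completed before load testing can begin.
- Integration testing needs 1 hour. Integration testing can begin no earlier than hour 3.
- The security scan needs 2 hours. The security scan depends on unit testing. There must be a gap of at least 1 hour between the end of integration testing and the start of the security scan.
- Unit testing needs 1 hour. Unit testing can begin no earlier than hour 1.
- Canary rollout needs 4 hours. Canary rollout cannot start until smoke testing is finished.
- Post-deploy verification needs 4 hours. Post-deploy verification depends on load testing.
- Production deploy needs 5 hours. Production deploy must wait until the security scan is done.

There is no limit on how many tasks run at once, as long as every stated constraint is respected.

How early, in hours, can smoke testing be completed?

14

Integration testing waits on its own release at hour 3, so it starts at hour 3 and finishes at 3 + 1 = hour 4.
Unit testing cannot begin until its own release at hour 1. It runs from hour 1 to 1 + 1 = hour 2.
The security scan has to wait for unit testing (finishes hour 2); integration testing (finishes hour 4, plus 1-hour gap → hour 5). The latest of these is hour 5, so the security scan runs hour 5 to 5 + 2 = hour 7.
Smoke testing has to wait for the security scan (finishes hour 7); unit testing (finishes hour 2). The latest of these is hour 7, so smoke testing runs hour 7 to 7 + 7 = hour 14.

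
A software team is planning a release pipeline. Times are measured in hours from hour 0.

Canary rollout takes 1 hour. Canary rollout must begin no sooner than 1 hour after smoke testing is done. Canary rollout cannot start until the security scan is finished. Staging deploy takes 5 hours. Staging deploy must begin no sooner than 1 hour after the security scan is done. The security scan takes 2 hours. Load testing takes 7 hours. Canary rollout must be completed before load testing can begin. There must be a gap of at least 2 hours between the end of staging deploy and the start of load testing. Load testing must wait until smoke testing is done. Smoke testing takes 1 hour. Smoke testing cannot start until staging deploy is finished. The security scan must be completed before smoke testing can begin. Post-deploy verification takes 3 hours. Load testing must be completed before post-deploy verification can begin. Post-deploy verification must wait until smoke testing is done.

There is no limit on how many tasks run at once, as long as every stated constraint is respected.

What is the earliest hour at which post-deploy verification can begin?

The security scan can start immediately at hour 0; it finishes at hour 2.
After the security scan (finishes hour 2, plus 1-hour gap → hour 3), staging deploy can start at hour 3 and finishes at hour 8.
Smoke testing has to wait for staging deploy (finishes hour 8); the security scan (finishes hour 2). The latest of these is hour 8, so smoke testing runs hour 8 to 8 + 1 = hour 9.
Canary rollout has to wait for smoke testing (finishes hour 9, plus 1-hour gap → hour 10); the security scan (finishes hour 2). The latest of these is hour 10, so canary rollout runs hour 10 to 10 + 1 = hour 11.
Load testing cannot start until canary rollout (finishes hour 11); staging deploy (finishes hour 8, plus 2-hour gap → hour 10); smoke testing (finishes hour 9). The controlling bound is hour 11, so load testing finishes at 11 + 7 = hour 18.
Post-deploy verification waits on load testing (finishes hour 18); smoke testing (finishes hour 9). The latest of these is hour 18, which is the earliest post-deploy verification can start.

18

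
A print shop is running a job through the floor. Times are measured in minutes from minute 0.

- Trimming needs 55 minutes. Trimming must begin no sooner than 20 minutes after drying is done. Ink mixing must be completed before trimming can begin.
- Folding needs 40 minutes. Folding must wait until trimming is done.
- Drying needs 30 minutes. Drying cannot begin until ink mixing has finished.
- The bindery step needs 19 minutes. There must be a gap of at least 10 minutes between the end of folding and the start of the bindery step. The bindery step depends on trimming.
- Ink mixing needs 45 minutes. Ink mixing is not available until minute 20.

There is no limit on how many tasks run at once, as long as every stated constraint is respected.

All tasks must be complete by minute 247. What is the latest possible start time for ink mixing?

Nothing follows the bindery step; the deadline of minute 247 is its only limit. It must start by 247 − 19 = minute 228.
Folding feeds into the bindery step (must start by minute 228, minus 10-minute gap → minute 218); so folding must finish by minute 218 and therefore start by minute 178.
Trimming feeds folding (must start by minute 178); the bindery step (must start by minute 228). Taking the minimum, trimming must finish by minute 178 and start by 178 − 55 = minute 123.
Drying has to be done before trimming (must start by minute 123, minus 20-minute gap → minute 103). That means finishing by minute 103, i.e. starting by 103 − 30 = minute 73.
Ink mixing feeds drying (must start by minute 73); trimming (must start by minute 123). Taking the minimum, ink mixing must finish by minute 73 and start by 73 − 45 = minute 28.

28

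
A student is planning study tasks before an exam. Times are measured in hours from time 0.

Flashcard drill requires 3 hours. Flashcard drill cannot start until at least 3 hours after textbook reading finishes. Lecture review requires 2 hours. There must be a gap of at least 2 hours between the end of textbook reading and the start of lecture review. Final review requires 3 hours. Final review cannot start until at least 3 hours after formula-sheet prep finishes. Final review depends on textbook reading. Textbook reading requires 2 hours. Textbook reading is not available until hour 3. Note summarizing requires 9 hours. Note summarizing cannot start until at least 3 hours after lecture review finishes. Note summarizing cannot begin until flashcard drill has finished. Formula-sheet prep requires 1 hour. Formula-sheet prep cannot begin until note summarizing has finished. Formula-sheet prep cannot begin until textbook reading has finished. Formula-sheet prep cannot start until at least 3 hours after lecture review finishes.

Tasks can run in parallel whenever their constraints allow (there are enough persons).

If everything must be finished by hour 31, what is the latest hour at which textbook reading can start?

6

To finish by hour 31, final review (duration 3) must start no later than hour 28.
Formula-sheet prep has to be done before final review (must start by hour 28, minus 3-hour gap → hour 25). That means finishing by hour 25, i.e. starting by 25 − 1 = hour 24.
Note summarizing has to be done before formula-sheet prep (must start by hour 24). That means finishing by hour 24, i.e. starting by 24 − 9 = hour 15.
Lecture review must finish in time for note summarizing (must start by hour 15, minus 3-hour gap → hour 12); formula-sheet prep (must start by hour 24, minus 3-hour gap → hour 21). The tightest is hour 12, so lecture review must start by 12 − 2 = hour 10.
Flashcard drill must finish before note summarizing (must start by hour 15). With a 3-hour duration, flashcard drill must start by 15 − 3 = hour 12.
Textbook reading feeds lecture review (must start by hour 10, minus 2-hour gap → hour 8); flashcard drill (must start by hour 12, minus 3-hour gap → hour 9); formula-sheet prep (must start by hour 24); final review (must start by hour 28). Taking the minimum, textbook reading must finish by hour 8 and start by 8 − 2 = hour 6.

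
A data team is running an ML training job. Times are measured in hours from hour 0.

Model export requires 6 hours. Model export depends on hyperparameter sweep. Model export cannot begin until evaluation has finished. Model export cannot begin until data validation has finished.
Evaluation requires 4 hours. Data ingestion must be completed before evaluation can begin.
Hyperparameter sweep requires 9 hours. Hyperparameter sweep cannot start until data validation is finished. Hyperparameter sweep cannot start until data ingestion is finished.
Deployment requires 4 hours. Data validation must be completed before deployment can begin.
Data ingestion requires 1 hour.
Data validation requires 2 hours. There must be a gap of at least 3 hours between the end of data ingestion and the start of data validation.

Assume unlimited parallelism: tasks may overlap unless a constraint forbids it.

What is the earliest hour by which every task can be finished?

Nothing blocks data ingestion, so it runs from hour 0 to hour 1.
Evaluation cannot begin until data ingestion (finishes hour 1). It runs from hour 1 to 1 + 4 = hour 5.
Data validation waits on data ingestion (finishes hour 1, plus 3-hour gap → hour 4), so it starts at hour 4 and finishes at 4 + 2 = hour 6.
Deployment cannot begin until data validation (finishes hour 6). It runs from hour 6 to 6 + 4 = hour 10.
Hyperparameter sweep needs all of data validation (finishes hour 6); data ingestion (finishes hour 1). That puts its earliest start at hour 6; it finishes at 6 + 9 = hour 15.
Model export has to wait for hyperparameter sweep (finishes hour 15); evaluation (finishes hour 5); data validation (finishes hour 6). The latest of these is hour 15, so model export runs hour 15 to 15 + 6 = hour 21.
All tasks are finished once the last one completes. Finish times: Data ingestion at 1, Data validation at 6, Hyperparameter sweep at 15, Evaluation at 5, Model export at 21, Deployment at 10. The latest is hour 21.

21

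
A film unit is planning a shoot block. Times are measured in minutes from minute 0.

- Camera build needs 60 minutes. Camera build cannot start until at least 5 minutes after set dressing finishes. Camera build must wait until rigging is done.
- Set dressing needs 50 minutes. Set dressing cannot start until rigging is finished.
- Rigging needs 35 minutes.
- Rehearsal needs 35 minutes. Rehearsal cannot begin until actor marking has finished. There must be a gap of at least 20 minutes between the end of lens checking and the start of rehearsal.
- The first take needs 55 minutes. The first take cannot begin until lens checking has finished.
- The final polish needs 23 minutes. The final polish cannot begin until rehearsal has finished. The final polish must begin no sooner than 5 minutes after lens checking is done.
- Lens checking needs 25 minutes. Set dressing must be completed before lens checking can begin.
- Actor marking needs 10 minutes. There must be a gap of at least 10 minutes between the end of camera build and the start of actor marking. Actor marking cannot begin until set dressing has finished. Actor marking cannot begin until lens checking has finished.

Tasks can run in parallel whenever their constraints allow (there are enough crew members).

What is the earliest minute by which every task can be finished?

Rigging has no prerequisites, so it starts at minute 0 and finishes at minute 35.
Set dressing cannot begin until rigging (finishes minute 35). It runs from minute 35 to 35 + 50 = minute 85.
Lens checking cannot begin until set dressing (finishes minute 85). It runs from minute 85 to 85 + 25 = minute 110.
After lens checking (finishes minute 110), the first take can start at minute 110 and finishes at minute 165.
Camera build has to wait for set dressing (finishes minute 85, plus 5-minute gap → minute 90); rigging (finishes minute 35). The latest of these is minute 90, so camera build runs minute 90 to 90 + 60 = minute 150.
Actor marking needs all of camera build (finishes minute 150, plus 10-minute gap → minute 160); set dressing (finishes minute 85); lens checking (finishes minute 110). That puts its earliest start at minute 160; it finishes at 160 + 10 = minute 170.
For rehearsal: actor marking (finishes minute 170); lens checking (finishes minute 110, plus 20-minute gap → minute 130). Taking the maximum gives a start of minute 170, and it finishes at 170 + 35 = minute 205.
For the final polish: rehearsal (finishes minute 205); lens checking (finishes minute 110, plus 5-minute gap → minute 115). Taking the maximum gives a start of minute 205, and it finishes at 205 + 23 = minute 228.
All tasks are finished once the last one completes. Finish times: Rigging at 35, Set dressing at 85, Camera build at 150, Lens checking at 110, Actor marking at 170, Rehearsal at 205, The final polish at 228, The first take at 165. The latest is minute 228.

228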